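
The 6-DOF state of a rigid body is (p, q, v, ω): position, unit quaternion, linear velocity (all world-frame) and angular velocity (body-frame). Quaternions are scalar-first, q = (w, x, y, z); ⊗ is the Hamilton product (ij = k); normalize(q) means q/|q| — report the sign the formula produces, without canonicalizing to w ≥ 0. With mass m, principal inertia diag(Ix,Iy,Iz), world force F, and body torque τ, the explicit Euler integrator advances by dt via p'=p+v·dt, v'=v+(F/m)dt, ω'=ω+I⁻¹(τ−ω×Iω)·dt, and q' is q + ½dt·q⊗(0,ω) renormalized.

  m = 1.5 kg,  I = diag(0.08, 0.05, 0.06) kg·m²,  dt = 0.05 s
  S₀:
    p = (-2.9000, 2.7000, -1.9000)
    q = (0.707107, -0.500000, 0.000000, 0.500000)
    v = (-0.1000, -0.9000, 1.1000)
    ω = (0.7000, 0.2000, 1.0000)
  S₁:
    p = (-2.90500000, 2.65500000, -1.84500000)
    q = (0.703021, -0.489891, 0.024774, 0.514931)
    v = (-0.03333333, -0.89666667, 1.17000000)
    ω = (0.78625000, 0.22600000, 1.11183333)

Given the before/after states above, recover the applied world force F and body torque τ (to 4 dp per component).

F = (2.0000, 0.1000, 2.1000)
τ = (0.1400, 0.0400, 0.1300)

rate change Δω = (0.08625000, 0.02600000, 0.11183333)
τ = I·(Δω/dt) + ω₀×(Iω₀) = (0.1400, 0.0400, 0.1300)
v₁ − v₀ = (0.06666667, 0.00333333, 0.07000000)
F = m·Δv/dt = (2.0000, 0.1000, 2.1000)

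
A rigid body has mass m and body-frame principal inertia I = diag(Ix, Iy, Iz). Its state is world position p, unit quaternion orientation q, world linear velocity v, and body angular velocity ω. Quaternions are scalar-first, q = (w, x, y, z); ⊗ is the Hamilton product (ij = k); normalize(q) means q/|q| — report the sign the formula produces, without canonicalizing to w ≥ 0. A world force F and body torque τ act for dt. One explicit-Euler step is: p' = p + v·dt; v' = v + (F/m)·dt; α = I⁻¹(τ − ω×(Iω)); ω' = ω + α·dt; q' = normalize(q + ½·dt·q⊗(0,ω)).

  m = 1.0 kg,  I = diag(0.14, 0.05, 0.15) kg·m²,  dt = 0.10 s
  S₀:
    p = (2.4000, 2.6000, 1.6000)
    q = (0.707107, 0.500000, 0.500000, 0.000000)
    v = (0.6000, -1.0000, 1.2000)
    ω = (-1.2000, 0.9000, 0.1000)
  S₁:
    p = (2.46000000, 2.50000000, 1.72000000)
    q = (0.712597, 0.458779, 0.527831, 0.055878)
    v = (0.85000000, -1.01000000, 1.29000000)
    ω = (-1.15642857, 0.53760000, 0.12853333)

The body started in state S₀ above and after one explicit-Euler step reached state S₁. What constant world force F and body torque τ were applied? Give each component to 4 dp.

F = (2.5000, -0.1000, 0.9000)
τ = (0.0700, -0.1800, 0.1400)

velocity change Δv = (0.25000000, -0.01000000, 0.09000000)
m·(v₁−v₀)/dt = (2.5000, -0.1000, 0.9000)
rate change Δω = (0.04357143, -0.36240000, 0.02853333)
gyro term ω₀×Iω₀ = (0.0090, 0.0012, 0.0972)
τ = I·(Δω/dt) + ω₀×(Iω₀) = (0.0700, -0.1800, 0.1400)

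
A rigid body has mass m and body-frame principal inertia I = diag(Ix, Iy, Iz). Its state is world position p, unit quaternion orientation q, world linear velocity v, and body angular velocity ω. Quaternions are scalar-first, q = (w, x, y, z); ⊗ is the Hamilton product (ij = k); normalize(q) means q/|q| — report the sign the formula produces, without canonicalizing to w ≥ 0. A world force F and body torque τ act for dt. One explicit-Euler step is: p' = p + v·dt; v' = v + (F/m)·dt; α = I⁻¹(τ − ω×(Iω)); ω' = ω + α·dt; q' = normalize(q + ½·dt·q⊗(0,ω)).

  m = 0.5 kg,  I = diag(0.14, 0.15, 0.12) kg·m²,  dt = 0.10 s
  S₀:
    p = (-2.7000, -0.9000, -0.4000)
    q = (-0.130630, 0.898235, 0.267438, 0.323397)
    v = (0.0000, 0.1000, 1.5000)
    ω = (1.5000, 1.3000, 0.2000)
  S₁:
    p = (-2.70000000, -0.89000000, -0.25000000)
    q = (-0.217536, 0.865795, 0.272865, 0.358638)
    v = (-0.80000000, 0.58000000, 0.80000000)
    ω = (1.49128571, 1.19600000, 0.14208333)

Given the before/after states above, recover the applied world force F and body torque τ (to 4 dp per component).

F = (-4.0000, 2.4000, -3.5000)
τ = (-0.0200, -0.1500, -0.0500)

rate change Δω = (-0.00871429, -0.10400000, -0.05791667)
ω₀×(Iω₀) = (-0.0078, 0.0060, 0.0195)
τ = I·(Δω/dt) + ω₀×(Iω₀) = (-0.0200, -0.1500, -0.0500)
Δv = v₁−v₀ = (-0.80000000, 0.48000000, -0.70000000)
m·(v₁−v₀)/dt = (-4.0000, 2.4000, -3.5000)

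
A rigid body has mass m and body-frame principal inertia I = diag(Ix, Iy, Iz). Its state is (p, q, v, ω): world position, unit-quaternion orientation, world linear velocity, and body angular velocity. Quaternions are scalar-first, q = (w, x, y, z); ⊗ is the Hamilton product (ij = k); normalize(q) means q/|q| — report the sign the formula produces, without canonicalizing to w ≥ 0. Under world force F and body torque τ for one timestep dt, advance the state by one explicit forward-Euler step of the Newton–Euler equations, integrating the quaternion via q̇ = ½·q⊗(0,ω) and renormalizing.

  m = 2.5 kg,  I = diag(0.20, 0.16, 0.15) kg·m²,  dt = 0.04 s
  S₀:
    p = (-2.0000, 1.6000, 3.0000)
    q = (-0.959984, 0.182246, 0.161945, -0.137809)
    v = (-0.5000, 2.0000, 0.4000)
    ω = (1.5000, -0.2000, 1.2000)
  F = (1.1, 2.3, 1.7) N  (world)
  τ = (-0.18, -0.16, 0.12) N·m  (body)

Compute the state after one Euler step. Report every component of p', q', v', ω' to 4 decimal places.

p' = (-2.0200, 1.6800, 3.0160)
q' = (-0.9608, 0.1567, 0.1572, -0.1663)
v' = (-0.4824, 2.0368, 0.4272)
ω' = (1.4635, -0.2625, 1.2288)

precession coupling ω×(Iω) = (0.0024, 0.0900, 0.0120)
(τ − ω×Iω)/I = (-0.9120, -1.5625, 0.7200)
new body rate ω' = (1.4635, -0.2625, 1.2288)
q⊗(0,ω) = (-0.0756092, -1.2732038, -0.2334119, -1.4313475)
q' = normalize(q + ½dt·q⊗(0,ω)) = (-0.9608, 0.1567, 0.1572, -0.1663)
new position p' = (-2.0200, 1.6800, 3.0160)
new velocity v' = (-0.4824, 2.0368, 0.4272)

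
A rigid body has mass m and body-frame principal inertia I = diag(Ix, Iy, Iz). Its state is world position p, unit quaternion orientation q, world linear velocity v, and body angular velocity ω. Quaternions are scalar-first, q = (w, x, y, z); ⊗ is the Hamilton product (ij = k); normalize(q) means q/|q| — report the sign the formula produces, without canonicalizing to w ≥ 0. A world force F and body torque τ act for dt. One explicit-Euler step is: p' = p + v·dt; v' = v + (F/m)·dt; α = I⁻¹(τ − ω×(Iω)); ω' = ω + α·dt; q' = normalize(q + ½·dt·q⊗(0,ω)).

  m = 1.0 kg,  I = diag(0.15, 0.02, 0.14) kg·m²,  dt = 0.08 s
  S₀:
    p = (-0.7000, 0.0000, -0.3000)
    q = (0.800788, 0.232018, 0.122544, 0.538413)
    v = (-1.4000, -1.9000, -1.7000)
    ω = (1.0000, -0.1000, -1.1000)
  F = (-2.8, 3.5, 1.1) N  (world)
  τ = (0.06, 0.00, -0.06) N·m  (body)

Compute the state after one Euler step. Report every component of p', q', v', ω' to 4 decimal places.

p' = (-0.8120, -0.1520, -0.4360)
q' = (0.8142, 0.2603, 0.1508, 0.4965)
v' = (-1.6240, -1.6200, -1.6120)
ω' = (1.0250, -0.0560, -1.1417)

α = I⁻¹(τ − ω×Iω) = (0.3120, 0.5500, -0.5214)
ω' = ω + α·dt = (1.0250, -0.0560, -1.1417)
Hamilton product q⊗(0,ω) = (0.3724907, 0.7198309, 0.7135540, -1.0266126)
q' = normalize(q + ½dt·q⊗(0,ω)) = (0.8142, 0.2603, 0.1508, 0.4965)
new position p' = (-0.8120, -0.1520, -0.4360)
new velocity v' = (-1.6240, -1.6200, -1.6120)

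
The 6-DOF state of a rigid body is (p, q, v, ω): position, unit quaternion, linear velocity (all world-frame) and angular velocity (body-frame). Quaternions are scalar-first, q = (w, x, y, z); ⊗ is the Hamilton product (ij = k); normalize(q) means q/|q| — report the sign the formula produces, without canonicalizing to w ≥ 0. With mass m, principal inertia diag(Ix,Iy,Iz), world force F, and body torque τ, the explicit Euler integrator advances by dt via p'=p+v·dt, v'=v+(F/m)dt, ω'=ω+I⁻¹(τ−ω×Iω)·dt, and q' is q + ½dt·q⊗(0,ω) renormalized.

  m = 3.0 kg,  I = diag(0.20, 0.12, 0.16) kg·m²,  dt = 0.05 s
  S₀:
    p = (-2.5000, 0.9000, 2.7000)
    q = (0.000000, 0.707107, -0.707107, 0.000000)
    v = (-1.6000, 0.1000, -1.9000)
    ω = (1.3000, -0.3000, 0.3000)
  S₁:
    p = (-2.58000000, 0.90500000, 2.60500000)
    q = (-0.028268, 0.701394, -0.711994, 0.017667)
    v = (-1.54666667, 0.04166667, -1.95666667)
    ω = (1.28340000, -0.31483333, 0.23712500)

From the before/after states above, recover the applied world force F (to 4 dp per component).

F = (3.2000, -3.5000, -3.4000)

Δv = v₁−v₀ = (0.05333333, -0.05833333, -0.05666667)
m·(v₁−v₀)/dt = (3.2000, -3.5000, -3.4000)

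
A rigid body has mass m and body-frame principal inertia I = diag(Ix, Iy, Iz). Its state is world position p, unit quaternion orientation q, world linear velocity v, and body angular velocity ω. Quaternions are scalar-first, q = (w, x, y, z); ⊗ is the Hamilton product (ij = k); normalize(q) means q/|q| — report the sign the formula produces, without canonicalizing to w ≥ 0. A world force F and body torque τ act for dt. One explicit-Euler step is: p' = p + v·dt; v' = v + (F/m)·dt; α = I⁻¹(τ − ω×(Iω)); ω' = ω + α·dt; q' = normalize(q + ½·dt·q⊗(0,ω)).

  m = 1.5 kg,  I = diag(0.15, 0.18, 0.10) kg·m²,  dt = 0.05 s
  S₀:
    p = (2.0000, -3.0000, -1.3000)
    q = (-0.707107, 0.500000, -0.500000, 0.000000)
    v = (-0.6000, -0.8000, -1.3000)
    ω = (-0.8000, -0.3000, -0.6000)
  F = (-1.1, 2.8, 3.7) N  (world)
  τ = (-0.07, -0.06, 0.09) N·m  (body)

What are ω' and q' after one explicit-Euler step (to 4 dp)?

gyro term ω×Iω = (-0.0144, 0.0240, 0.0072)
α = I⁻¹(τ − ω×Iω) = (-0.3707, -0.4667, 0.8280)
ω' = ω + α·dt = (-0.8185, -0.3233, -0.5586)
Hamilton product q⊗(0,ω) = (0.2500000, 0.8656856, 0.5121321, -0.1257358)
q' = normalize(q + ½dt·q⊗(0,ω)) = (-0.7006, 0.5215, -0.4870, -0.0031)

ω' = (-0.8185, -0.3233, -0.5586)
q' = (-0.7006, 0.5215, -0.4870, -0.0031)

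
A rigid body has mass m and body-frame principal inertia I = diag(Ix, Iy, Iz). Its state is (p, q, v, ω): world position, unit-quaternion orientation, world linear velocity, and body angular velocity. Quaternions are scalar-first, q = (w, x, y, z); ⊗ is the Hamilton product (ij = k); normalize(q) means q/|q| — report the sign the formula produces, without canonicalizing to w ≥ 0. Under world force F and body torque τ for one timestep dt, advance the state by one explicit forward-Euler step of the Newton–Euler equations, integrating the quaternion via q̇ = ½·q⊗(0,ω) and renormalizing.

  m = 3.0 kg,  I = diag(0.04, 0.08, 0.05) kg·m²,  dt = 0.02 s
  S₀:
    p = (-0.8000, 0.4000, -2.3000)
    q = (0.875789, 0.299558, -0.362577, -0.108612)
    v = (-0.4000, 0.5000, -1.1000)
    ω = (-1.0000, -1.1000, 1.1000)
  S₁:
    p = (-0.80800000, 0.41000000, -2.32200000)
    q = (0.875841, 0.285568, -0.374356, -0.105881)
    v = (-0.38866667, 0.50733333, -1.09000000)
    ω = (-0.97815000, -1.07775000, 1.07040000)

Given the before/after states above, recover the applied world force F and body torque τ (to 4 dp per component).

F = (1.7000, 1.1000, 1.5000)
τ = (0.0800, 0.1000, -0.0300)

rate change Δω = (0.02185000, 0.02225000, -0.02960000)
precession coupling = (0.0363, 0.0110, 0.0440)
applied torque τ = (0.0800, 0.1000, -0.0300)
v₁ − v₀ = (0.01133333, 0.00733333, 0.01000000)
applied force F = (1.7000, 1.1000, 1.5000)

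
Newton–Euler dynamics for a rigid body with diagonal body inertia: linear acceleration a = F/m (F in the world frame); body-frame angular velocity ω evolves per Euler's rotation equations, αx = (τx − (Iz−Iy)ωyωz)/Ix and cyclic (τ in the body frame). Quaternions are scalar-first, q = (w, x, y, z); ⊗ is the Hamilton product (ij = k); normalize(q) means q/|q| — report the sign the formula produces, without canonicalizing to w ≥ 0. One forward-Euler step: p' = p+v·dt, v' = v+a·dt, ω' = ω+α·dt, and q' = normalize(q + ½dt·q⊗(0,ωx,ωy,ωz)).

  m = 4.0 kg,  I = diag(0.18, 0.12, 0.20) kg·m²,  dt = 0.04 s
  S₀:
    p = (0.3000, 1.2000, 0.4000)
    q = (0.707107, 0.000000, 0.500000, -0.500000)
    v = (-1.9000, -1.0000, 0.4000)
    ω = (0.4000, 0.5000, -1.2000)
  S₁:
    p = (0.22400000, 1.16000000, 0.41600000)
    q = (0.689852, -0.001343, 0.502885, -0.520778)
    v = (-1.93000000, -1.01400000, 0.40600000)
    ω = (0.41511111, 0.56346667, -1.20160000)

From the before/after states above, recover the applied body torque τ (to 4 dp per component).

ω₁ − ω₀ = (0.01511111, 0.06346667, -0.00160000)
ω₀×(Iω₀) = (-0.0480, 0.0096, -0.0120)
τ = I·(Δω/dt) + ω₀×(Iω₀) = (0.0200, 0.2000, -0.0200)

τ = (0.0200, 0.2000, -0.0200)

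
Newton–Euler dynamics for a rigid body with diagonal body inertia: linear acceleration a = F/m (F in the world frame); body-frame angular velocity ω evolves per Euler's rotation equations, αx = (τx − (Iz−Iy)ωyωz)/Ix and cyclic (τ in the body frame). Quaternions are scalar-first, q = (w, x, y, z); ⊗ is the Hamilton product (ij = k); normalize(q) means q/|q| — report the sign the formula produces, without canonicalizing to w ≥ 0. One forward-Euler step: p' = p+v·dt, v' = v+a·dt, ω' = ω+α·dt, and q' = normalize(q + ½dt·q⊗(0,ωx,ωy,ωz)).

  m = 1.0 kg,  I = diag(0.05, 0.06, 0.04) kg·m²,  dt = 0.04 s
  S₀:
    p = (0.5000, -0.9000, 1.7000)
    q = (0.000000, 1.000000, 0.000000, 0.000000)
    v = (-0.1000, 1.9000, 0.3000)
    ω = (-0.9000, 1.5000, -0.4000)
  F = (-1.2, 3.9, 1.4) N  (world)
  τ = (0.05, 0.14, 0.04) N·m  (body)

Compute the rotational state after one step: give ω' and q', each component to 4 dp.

precession coupling ω×(Iω) = (0.0120, 0.0036, -0.0135)
angular accel α = (0.7600, 2.2733, 1.3375)
ω + α·dt = (-0.8696, 1.5909, -0.3465)
Hamilton product q⊗(0,ω) = (0.9000000, 0.0000000, 0.4000000, 1.5000000)
q + ½dt·q⊗(0,ω), renormalized = (0.0180, 0.9994, 0.0080, 0.0300)

ω' = (-0.8696, 1.5909, -0.3465)
q' = (0.0180, 0.9994, 0.0080, 0.0300)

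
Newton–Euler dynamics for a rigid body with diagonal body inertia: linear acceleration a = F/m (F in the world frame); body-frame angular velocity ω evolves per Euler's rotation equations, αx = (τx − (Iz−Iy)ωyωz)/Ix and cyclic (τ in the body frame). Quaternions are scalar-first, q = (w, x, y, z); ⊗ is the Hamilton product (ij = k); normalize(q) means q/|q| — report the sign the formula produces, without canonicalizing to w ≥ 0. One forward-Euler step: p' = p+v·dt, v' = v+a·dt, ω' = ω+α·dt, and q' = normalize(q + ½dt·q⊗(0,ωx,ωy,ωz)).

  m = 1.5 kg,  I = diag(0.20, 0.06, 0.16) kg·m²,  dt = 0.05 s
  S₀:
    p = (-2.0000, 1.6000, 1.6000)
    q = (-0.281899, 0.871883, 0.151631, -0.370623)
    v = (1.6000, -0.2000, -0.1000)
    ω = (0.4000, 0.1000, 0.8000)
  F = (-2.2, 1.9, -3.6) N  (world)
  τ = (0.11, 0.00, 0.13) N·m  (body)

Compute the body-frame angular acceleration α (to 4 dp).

α = (0.5100, -0.2133, 0.8475)

precession coupling ω×(Iω) = (0.0080, 0.0128, -0.0056)
α = I⁻¹(τ − ω×Iω) = (0.5100, -0.2133, 0.8475)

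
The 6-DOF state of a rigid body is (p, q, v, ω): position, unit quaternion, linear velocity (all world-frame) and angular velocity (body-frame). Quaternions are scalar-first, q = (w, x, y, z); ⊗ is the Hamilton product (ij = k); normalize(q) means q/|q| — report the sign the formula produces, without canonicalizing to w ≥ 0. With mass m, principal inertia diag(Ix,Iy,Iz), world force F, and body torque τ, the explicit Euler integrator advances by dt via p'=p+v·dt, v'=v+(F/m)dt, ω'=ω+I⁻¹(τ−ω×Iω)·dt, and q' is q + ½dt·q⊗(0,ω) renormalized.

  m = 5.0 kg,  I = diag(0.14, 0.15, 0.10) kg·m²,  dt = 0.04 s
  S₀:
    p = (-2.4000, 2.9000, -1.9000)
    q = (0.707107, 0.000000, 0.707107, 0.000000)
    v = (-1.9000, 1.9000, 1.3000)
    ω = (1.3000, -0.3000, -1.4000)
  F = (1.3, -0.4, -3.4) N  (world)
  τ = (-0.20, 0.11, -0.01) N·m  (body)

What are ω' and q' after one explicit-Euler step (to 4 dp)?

ω×(Iω) gyroscopic = (-0.0210, -0.0728, -0.0039)
angular accel α = (-1.2786, 1.2187, -0.0610)
new body rate ω' = (1.2489, -0.2513, -1.4024)
2q̇ = q⊗(0,ω) = (0.2121321, -0.0707107, -0.2121321, -1.9091889)
q + ½dt·q⊗(0,ω), renormalized = (0.7108, -0.0014, 0.7023, -0.0382)

ω' = (1.2489, -0.2513, -1.4024)
q' = (0.7108, -0.0014, 0.7023, -0.0382)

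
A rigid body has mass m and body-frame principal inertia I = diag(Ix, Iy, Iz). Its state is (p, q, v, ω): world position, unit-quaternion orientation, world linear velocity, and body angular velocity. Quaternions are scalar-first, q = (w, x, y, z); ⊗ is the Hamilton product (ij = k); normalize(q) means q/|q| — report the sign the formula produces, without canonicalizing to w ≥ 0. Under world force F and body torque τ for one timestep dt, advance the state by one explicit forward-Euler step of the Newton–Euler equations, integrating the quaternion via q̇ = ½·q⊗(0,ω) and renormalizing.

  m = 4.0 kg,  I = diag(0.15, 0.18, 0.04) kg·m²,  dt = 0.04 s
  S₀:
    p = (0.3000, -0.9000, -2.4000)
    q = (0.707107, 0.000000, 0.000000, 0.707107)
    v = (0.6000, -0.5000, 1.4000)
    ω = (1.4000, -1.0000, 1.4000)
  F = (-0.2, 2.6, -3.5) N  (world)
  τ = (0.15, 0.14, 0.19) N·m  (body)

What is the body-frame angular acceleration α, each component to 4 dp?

gyro term ω×Iω = (0.1960, 0.2156, -0.0420)
α = I⁻¹(τ − ω×Iω) = (-0.3067, -0.4200, 5.8000)

α = (-0.3067, -0.4200, 5.8000)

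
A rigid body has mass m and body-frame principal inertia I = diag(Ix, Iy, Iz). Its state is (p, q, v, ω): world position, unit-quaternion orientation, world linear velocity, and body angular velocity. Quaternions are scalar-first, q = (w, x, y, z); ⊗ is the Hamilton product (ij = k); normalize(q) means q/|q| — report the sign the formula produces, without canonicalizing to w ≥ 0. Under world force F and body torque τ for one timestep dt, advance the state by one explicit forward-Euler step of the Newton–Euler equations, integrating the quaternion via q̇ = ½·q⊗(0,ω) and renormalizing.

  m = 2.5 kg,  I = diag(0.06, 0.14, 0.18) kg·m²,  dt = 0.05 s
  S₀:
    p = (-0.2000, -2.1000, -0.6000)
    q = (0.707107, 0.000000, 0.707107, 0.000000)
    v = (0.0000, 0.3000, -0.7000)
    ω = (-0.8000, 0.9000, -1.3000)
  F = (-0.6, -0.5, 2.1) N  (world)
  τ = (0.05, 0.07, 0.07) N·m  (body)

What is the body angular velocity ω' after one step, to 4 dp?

precession coupling ω×(Iω) = (-0.0468, -0.1248, -0.0576)
angular accel α = (1.6133, 1.3914, 0.7089)
ω' = ω + α·dt = (-0.7193, 0.9696, -1.2646)

ω' = (-0.7193, 0.9696, -1.2646)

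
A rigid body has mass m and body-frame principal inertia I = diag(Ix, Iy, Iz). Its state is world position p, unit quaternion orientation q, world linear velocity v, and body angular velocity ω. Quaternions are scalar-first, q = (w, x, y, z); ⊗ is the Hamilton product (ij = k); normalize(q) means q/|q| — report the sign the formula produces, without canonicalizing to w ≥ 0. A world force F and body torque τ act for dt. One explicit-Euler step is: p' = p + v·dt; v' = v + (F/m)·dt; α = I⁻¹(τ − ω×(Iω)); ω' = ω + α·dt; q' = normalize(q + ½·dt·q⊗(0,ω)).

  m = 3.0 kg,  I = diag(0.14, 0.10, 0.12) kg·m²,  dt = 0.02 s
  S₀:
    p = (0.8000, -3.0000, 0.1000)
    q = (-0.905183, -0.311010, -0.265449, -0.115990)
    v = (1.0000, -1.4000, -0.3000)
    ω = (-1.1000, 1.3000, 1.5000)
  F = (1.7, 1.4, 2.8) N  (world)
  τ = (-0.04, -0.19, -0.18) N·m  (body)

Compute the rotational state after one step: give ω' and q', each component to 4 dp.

ω' = (-1.1113, 1.2686, 1.4605)
q' = (-0.9032, -0.3034, -0.2712, -0.1365)

α = I⁻¹(τ − ω×Iω) = (-0.5643, -1.5700, -1.9767)
new body rate ω' = (-1.1113, 1.2686, 1.4605)
q⊗(0,ω) = (0.1769577, 0.7483148, -0.5826339, -2.0540814)
updated quaternion q' = (-0.9032, -0.3034, -0.2712, -0.1365)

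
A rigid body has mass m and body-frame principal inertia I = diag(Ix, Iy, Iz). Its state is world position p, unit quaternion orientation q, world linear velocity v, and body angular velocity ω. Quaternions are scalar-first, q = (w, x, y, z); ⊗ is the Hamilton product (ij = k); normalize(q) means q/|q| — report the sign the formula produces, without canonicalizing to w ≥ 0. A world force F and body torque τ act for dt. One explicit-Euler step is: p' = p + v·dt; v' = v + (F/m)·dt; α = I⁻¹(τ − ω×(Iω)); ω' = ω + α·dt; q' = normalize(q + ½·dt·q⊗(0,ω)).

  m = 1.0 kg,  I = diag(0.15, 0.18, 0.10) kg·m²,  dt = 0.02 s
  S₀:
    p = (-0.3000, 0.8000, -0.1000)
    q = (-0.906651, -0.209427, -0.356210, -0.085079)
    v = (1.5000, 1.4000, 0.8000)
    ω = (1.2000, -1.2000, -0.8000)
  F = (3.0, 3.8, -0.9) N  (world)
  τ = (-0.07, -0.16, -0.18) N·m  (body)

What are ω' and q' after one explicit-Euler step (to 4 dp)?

ω' = (1.2009, -1.2124, -0.8274)
q' = (-0.9089, -0.2184, -0.3480, -0.0710)

ω×(Iω) gyroscopic = (-0.0768, -0.0480, -0.0432)
(τ − ω×Iω)/I = (0.0453, -0.6222, -1.3680)
ω' = ω + α·dt = (1.2009, -1.2124, -0.8274)
Hamilton product q⊗(0,ω) = (-0.2442028, -0.9051080, 0.8183448, 1.4040852)
updated quaternion q' = (-0.9089, -0.2184, -0.3480, -0.0710)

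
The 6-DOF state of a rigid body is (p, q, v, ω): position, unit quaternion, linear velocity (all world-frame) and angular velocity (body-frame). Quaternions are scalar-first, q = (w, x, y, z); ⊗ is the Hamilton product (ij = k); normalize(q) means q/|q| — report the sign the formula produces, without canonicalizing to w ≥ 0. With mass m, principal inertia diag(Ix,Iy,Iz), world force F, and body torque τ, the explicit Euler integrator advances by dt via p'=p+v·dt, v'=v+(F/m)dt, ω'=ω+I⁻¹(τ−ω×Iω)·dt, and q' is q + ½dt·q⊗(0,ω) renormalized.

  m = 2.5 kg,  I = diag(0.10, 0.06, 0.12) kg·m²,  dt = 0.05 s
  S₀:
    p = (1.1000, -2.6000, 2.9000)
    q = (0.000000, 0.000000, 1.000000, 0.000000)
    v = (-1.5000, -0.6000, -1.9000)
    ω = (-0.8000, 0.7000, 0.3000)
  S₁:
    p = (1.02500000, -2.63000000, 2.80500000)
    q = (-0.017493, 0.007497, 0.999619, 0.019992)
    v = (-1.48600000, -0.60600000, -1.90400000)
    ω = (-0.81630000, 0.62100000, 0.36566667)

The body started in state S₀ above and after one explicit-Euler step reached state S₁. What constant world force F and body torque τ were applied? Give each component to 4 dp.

F = (0.7000, -0.3000, -0.2000)
τ = (-0.0200, -0.0900, 0.1800)

v₁ − v₀ = (0.01400000, -0.00600000, -0.00400000)
F = m·Δv/dt = (0.7000, -0.3000, -0.2000)
rate change Δω = (-0.01630000, -0.07900000, 0.06566667)
ω₀×(Iω₀) = (0.0126, 0.0048, 0.0224)
τ = I·(Δω/dt) + ω₀×(Iω₀) = (-0.0200, -0.0900, 0.1800)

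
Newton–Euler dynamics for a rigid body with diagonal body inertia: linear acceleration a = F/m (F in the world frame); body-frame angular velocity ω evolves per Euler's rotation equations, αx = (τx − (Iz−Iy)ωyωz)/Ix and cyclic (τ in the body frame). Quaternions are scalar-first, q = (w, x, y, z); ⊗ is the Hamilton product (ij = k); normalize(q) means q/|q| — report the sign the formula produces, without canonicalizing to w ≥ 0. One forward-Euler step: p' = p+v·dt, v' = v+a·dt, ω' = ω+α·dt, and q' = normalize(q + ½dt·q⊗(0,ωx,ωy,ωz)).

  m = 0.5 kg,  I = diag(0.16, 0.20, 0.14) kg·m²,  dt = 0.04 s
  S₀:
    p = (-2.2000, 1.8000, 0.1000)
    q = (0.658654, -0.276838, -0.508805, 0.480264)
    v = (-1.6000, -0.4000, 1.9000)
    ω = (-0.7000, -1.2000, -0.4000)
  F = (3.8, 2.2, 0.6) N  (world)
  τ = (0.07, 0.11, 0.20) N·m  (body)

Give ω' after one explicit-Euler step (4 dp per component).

ω' = (-0.6753, -1.1791, -0.3525)

α = I⁻¹(τ − ω×Iω) = (0.6175, 0.5220, 1.1886)
ω + α·dt = (-0.6753, -1.1791, -0.3525)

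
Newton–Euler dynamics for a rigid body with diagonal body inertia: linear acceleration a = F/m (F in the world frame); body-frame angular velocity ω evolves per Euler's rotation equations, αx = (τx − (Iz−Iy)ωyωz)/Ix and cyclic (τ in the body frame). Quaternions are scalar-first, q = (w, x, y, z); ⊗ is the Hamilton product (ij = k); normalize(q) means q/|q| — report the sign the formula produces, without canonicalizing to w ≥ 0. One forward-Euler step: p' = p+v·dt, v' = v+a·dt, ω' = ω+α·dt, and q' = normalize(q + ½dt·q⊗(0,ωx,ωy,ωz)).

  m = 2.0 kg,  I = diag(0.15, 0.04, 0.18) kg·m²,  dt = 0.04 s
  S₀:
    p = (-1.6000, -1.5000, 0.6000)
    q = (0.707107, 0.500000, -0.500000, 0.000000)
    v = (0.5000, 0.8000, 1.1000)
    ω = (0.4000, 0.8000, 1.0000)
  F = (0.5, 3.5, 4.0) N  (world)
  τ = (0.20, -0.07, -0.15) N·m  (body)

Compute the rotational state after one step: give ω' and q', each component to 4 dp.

angular accel α = (0.5867, -1.4500, -0.6378)
ω + α·dt = (0.4235, 0.7420, 0.9745)
2q̇ = q⊗(0,ω) = (0.2000000, -0.2171572, 0.0656856, 1.3071070)
updated quaternion q' = (0.7109, 0.4955, -0.4985, 0.0261)

ω' = (0.4235, 0.7420, 0.9745)
q' = (0.7109, 0.4955, -0.4985, 0.0261)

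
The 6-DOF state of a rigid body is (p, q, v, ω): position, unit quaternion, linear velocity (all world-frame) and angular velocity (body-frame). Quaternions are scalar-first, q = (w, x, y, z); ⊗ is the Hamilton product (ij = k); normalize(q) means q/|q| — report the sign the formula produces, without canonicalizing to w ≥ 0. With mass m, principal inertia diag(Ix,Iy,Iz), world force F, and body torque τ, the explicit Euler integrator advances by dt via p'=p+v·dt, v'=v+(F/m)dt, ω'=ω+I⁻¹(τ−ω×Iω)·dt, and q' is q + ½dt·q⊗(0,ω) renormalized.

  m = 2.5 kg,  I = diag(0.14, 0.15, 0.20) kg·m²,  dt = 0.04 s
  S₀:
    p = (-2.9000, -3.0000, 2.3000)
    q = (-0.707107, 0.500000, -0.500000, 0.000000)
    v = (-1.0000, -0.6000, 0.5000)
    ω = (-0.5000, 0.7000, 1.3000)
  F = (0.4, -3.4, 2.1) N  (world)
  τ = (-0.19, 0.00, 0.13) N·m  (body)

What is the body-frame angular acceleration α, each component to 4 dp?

precession coupling ω×(Iω) = (0.0455, 0.0390, -0.0035)
α = I⁻¹(τ − ω×Iω) = (-1.6821, -0.2600, 0.6675)

α = (-1.6821, -0.2600, 0.6675)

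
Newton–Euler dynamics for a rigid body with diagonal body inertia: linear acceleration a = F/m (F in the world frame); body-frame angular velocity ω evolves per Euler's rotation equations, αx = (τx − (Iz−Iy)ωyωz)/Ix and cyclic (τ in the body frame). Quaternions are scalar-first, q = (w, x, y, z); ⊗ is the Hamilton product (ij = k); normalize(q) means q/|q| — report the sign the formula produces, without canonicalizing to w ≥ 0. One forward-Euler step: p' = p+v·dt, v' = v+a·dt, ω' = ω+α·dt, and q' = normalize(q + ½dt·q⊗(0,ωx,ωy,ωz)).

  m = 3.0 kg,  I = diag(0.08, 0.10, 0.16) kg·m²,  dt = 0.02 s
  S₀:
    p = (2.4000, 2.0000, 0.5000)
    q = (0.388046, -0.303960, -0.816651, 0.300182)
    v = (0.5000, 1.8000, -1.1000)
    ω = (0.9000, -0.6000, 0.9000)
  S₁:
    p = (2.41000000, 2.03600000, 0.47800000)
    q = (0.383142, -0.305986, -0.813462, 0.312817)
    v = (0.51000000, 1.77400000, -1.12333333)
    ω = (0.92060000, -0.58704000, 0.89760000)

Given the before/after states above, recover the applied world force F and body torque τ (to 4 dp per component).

F = (1.5000, -3.9000, -3.5000)
τ = (0.0500, 0.0000, -0.0300)

rate change Δω = (0.02060000, 0.01296000, -0.00240000)
precession coupling = (-0.0324, -0.0648, -0.0108)
applied torque τ = (0.0500, 0.0000, -0.0300)
v₁ − v₀ = (0.01000000, -0.02600000, -0.02333333)
m·(v₁−v₀)/dt = (1.5000, -3.9000, -3.5000)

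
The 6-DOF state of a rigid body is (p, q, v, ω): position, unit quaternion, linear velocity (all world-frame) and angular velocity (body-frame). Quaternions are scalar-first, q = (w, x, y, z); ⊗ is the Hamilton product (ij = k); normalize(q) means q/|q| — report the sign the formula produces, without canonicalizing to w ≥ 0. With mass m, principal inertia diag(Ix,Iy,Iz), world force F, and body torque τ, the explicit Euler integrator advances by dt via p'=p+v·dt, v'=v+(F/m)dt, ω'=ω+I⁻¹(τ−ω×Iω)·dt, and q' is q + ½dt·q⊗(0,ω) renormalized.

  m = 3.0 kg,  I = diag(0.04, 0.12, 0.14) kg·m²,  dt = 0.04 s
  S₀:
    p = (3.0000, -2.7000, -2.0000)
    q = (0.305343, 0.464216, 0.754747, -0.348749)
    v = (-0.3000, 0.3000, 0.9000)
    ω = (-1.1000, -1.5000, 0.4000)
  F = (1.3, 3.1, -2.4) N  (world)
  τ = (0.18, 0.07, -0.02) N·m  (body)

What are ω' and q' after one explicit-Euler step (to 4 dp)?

ω' = (-0.9080, -1.4913, 0.3566)
q' = (0.3407, 0.4527, 0.7490, -0.3434)

α = I⁻¹(τ − ω×Iω) = (4.8000, 0.2167, -1.0857)
new body rate ω' = (-0.9080, -1.4913, 0.3566)
2q̇ = q⊗(0,ω) = (1.7822577, -0.5571020, -0.2600770, 0.2560349)
q + ½dt·q⊗(0,ω), renormalized = (0.3407, 0.4527, 0.7490, -0.3434)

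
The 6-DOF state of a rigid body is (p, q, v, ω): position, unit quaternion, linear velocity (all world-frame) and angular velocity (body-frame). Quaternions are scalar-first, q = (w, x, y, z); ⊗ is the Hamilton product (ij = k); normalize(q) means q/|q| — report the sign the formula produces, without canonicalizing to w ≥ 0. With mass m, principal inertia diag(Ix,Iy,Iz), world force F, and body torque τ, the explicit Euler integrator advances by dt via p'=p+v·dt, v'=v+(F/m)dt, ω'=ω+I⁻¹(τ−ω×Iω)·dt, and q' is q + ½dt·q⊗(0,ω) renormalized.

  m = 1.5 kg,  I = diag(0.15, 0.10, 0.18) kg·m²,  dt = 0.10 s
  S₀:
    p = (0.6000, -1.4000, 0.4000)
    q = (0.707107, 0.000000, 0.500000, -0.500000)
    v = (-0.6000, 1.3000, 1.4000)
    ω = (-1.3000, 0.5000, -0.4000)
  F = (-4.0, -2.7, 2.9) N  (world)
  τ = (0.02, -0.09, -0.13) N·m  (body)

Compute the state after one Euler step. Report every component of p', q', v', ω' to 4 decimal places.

α = I⁻¹(τ − ω×Iω) = (0.2400, -0.7440, -0.9028)
ω' = ω + α·dt = (-1.2760, 0.4256, -0.4903)
Hamilton product q⊗(0,ω) = (-0.4500000, -0.8692391, 1.0035535, 0.3671572)
updated quaternion q' = (0.6828, -0.0433, 0.5487, -0.4804)
linear accel F/m = (-2.6667, -1.8000, 1.9333)
p' = p + v·dt = (0.5400, -1.2700, 0.5400)
v + (F/m)dt = (-0.8667, 1.1200, 1.5933)

p' = (0.5400, -1.2700, 0.5400)
q' = (0.6828, -0.0433, 0.5487, -0.4804)
v' = (-0.8667, 1.1200, 1.5933)
ω' = (-1.2760, 0.4256, -0.4903)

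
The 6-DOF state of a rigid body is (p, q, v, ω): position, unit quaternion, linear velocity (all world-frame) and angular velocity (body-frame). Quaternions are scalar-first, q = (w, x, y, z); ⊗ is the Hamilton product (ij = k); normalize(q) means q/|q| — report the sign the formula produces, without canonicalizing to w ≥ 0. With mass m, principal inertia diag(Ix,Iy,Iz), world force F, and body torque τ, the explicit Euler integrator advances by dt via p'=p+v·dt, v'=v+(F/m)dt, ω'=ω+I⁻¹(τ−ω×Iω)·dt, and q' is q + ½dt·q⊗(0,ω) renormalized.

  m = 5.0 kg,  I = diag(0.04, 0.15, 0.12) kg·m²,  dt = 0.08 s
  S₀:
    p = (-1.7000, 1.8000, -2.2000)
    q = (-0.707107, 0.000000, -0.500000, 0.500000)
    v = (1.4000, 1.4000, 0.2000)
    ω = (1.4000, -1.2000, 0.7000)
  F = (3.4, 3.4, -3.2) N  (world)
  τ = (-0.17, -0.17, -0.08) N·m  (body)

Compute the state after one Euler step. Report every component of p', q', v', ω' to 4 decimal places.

p' = (-1.5880, 1.9120, -2.1840)
q' = (-0.7428, -0.0295, -0.4367, 0.5066)
v' = (1.4544, 1.4544, 0.1488)
ω' = (1.0096, -1.2489, 0.7699)

a = (0.6800, 0.6800, -0.6400)
new position p' = (-1.5880, 1.9120, -2.1840)
v' = v + a·dt = (1.4544, 1.4544, 0.1488)
gyro term ω×Iω = (0.0252, -0.0784, -0.1848)
angular accel α = (-4.8800, -0.6107, 0.8733)
new body rate ω' = (1.0096, -1.2489, 0.7699)
Hamilton product q⊗(0,ω) = (-0.9500000, -0.7399498, 1.5485284, 0.2050251)
q + ½dt·q⊗(0,ω), renormalized = (-0.7428, -0.0295, -0.4367, 0.5066)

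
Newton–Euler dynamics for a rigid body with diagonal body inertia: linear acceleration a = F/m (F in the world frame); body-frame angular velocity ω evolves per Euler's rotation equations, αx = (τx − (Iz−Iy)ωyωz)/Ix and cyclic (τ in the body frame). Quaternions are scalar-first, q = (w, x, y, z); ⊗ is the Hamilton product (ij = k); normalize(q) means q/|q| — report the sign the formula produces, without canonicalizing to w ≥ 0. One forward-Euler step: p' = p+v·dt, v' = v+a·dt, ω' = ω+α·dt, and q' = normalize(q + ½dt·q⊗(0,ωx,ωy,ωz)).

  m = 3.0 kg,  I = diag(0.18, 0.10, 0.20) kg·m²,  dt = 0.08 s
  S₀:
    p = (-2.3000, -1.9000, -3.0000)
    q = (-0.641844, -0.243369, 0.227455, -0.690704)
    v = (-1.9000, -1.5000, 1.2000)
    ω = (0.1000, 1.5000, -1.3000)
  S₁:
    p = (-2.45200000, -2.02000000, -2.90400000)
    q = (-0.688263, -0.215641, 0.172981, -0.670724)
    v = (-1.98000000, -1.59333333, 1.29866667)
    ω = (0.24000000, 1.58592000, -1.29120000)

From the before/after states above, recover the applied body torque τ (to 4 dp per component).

τ = (0.1200, 0.1100, 0.0100)

ω₁ − ω₀ = (0.14000000, 0.08592000, 0.00880000)
precession coupling = (-0.1950, 0.0026, -0.0120)
applied torque τ = (0.1200, 0.1100, 0.0100)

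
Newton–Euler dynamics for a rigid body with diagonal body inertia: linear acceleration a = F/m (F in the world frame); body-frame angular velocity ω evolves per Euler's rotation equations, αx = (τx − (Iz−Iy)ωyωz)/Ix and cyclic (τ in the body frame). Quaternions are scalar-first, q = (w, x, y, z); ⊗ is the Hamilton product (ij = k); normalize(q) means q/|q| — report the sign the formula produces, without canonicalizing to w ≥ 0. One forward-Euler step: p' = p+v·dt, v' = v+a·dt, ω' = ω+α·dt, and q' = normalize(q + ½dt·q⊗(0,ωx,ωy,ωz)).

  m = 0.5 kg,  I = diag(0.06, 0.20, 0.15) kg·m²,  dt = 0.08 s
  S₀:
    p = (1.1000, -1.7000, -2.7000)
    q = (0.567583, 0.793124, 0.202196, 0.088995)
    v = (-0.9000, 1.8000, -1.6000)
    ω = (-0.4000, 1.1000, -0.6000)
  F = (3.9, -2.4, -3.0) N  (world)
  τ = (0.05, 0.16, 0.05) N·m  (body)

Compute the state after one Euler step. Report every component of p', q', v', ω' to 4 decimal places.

p' = (1.0280, -1.5560, -2.8280)
q' = (0.5727, 0.7742, 0.2444, 0.1133)
v' = (-0.2760, 1.4160, -2.0800)
ω' = (-0.3773, 1.1726, -0.5405)

ω×(Iω) gyroscopic = (0.0330, -0.0216, -0.0616)
α = I⁻¹(τ − ω×Iω) = (0.2833, 0.9080, 0.7440)
new body rate ω' = (-0.3773, 1.1726, -0.5405)
q⊗(0,ω) = (0.1482310, -0.4462453, 1.0646177, 0.6127650)
updated quaternion q' = (0.5727, 0.7742, 0.2444, 0.1133)
a = (7.8000, -4.8000, -6.0000)
p' = p + v·dt = (1.0280, -1.5560, -2.8280)
v' = v + a·dt = (-0.2760, 1.4160, -2.0800)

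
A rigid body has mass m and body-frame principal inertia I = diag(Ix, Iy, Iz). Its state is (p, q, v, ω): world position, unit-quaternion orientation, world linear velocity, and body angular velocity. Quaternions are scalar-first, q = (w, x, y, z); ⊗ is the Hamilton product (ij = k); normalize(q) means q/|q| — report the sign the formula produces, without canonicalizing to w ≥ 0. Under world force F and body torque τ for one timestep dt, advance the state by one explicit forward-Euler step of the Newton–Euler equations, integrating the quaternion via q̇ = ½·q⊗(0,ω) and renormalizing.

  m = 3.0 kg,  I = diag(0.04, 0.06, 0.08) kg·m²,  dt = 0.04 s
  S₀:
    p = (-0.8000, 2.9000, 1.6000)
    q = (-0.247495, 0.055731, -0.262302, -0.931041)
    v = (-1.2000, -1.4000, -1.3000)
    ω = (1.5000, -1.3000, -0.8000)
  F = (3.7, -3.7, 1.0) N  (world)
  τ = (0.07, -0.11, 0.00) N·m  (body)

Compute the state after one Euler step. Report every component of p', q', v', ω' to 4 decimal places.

p' = (-0.8480, 2.8440, 1.5480)
q' = (-0.2706, 0.0283, -0.2826, -0.9198)
v' = (-1.1507, -1.4493, -1.2867)
ω' = (1.5492, -1.4053, -0.7805)

angular accel α = (1.2300, -2.6333, 0.4875)
new body rate ω' = (1.5492, -1.4053, -0.7805)
q⊗(0,ω) = (-1.1694219, -1.3717542, -1.0302332, 0.5189987)
updated quaternion q' = (-0.2706, 0.0283, -0.2826, -0.9198)
p' = p + v·dt = (-0.8480, 2.8440, 1.5480)
v + (F/m)dt = (-1.1507, -1.4493, -1.2867)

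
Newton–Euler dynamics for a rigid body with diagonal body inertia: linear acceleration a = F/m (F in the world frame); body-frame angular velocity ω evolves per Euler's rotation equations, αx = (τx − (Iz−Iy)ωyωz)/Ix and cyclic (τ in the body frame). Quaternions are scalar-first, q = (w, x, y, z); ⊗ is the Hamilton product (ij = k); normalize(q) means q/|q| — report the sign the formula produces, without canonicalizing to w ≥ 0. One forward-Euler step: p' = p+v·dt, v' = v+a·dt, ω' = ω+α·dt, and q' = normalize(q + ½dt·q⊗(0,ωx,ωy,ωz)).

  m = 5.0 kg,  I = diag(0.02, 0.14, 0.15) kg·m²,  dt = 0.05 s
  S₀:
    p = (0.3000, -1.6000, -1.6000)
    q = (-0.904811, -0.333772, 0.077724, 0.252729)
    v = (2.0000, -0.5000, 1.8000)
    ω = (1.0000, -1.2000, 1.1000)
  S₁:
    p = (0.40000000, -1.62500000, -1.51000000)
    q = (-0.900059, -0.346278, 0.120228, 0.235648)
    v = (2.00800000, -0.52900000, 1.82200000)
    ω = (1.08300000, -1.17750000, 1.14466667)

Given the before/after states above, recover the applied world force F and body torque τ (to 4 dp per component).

velocity change Δv = (0.00800000, -0.02900000, 0.02200000)
applied force F = (0.8000, -2.9000, 2.2000)
ω₁ − ω₀ = (0.08300000, 0.02250000, 0.04466667)
applied torque τ = (0.0200, -0.0800, -0.0100)

F = (0.8000, -2.9000, 2.2000)
τ = (0.0200, -0.0800, -0.0100)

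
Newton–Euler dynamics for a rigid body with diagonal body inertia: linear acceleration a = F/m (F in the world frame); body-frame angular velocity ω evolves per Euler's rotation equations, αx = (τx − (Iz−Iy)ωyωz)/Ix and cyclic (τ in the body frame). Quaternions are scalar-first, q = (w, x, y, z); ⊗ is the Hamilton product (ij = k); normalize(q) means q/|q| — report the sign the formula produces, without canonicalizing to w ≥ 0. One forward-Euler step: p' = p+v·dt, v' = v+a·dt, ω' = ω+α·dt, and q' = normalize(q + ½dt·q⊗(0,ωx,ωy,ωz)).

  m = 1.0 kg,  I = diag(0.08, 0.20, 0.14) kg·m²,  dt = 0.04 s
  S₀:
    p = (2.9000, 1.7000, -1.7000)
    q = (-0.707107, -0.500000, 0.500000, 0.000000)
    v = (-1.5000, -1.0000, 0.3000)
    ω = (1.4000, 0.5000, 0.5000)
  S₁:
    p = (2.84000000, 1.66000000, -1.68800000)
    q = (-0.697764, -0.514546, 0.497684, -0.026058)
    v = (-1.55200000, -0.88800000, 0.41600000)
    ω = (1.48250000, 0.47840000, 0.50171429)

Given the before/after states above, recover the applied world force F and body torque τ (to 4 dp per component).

Δω = ω₁−ω₀ = (0.08250000, -0.02160000, 0.00171429)
τ = I·(Δω/dt) + ω₀×(Iω₀) = (0.1500, -0.1500, 0.0900)
velocity change Δv = (-0.05200000, 0.11200000, 0.11600000)
m·(v₁−v₀)/dt = (-1.3000, 2.8000, 2.9000)

F = (-1.3000, 2.8000, 2.9000)
τ = (0.1500, -0.1500, 0.0900)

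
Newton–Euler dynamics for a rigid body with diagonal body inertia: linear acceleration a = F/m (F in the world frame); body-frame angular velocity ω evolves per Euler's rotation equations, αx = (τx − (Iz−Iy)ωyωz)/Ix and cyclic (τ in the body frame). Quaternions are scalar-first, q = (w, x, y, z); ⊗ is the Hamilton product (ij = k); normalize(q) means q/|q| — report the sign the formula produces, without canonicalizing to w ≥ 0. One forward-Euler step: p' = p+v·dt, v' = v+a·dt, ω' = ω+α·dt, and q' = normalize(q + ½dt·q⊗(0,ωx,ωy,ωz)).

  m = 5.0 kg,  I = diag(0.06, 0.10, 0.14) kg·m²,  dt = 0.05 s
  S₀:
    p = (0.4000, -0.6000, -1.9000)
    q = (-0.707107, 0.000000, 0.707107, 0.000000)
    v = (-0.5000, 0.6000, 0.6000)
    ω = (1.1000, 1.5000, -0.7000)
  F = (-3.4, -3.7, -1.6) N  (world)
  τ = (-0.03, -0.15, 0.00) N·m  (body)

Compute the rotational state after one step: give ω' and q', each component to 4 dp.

ω×(Iω) gyroscopic = (-0.0420, 0.0616, 0.0660)
angular accel α = (0.2000, -2.1160, -0.4714)
ω + α·dt = (1.1100, 1.3942, -0.7236)
Hamilton product q⊗(0,ω) = (-1.0606605, -1.2727926, -1.0606605, -0.2828428)
q' = normalize(q + ½dt·q⊗(0,ω)) = (-0.7327, -0.0318, 0.6798, -0.0071)

ω' = (1.1100, 1.3942, -0.7236)
q' = (-0.7327, -0.0318, 0.6798, -0.0071)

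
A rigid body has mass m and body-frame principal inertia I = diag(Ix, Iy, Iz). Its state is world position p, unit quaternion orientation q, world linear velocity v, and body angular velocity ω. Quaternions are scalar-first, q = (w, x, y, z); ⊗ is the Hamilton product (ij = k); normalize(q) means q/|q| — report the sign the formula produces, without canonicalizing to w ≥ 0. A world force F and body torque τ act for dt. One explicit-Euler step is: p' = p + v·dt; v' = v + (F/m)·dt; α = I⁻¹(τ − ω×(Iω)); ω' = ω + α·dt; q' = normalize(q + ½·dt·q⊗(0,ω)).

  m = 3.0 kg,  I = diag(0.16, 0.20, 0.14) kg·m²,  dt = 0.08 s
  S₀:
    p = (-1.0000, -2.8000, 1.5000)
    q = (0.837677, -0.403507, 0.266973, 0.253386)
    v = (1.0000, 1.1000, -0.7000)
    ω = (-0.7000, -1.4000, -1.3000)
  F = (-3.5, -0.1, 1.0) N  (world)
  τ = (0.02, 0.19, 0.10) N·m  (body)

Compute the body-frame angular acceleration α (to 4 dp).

α = (0.8075, 0.8590, 0.4343)

precession coupling ω×(Iω) = (-0.1092, 0.0182, 0.0392)
(τ − ω×Iω)/I = (0.8075, 0.8590, 0.4343)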